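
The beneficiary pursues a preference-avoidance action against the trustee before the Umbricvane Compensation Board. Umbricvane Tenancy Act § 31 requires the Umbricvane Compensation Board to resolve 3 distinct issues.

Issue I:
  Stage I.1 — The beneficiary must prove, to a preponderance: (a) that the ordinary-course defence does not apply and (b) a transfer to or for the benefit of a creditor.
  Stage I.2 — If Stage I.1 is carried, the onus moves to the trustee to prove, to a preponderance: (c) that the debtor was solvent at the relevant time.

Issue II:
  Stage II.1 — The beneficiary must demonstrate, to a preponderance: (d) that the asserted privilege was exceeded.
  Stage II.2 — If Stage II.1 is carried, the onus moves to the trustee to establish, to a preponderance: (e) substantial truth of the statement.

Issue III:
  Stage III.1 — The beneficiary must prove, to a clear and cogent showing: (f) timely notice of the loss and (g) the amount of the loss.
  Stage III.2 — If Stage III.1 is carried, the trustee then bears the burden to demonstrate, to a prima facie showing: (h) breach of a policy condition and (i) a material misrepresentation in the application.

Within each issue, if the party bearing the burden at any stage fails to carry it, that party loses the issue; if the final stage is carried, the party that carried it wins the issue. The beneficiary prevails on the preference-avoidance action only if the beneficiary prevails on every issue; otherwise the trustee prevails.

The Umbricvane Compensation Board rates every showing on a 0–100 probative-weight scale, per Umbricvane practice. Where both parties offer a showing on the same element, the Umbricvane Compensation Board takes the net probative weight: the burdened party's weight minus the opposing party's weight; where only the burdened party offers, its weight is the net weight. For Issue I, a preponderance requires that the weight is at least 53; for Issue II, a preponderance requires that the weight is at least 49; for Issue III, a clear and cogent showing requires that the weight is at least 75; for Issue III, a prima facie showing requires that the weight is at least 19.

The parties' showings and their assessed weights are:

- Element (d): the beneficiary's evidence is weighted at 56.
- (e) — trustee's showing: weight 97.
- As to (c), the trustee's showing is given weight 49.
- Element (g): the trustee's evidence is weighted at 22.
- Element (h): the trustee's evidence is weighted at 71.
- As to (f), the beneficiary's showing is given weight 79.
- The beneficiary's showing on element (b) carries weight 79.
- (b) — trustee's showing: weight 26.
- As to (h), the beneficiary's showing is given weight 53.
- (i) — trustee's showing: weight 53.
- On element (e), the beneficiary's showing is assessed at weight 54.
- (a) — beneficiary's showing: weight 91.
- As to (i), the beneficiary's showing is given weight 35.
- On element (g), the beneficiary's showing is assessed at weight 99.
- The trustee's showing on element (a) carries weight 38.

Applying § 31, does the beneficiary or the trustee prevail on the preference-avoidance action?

— Issue I —
At Stage I.1 the beneficiary must meet a preponderance (weight is at least 53): on (a) the weight is 91 less the opposing 38 gives net 53, which does reach 53, so (a) meets the standard; on (b) the weight is 79 less the opposing 26 gives net 53, which does reach 53, so (b) meets the standard.
  Stage I.1 carried; the burden shifts to the trustee.
At Stage I.2 the trustee must meet a preponderance (weight is at least 53): on (c) the weight is 49, which does not reach 53, so (c) does not meet the standard.
  The trustee does not carry Stage I.2.
The analysis ends at Stage I.2; the beneficiary prevails on this issue.
— Issue II —
Stage II.1 (beneficiary, a preponderance, weight is at least 49): (d) 56 ≥ 49 — meets.
  All elements met. The burden passes to the trustee.
Stage II.2 (trustee, a preponderance, weight is at least 49): (e) net 97−54=43 < 49 — fails.
  Stage II.2 not carried; the trustee fails its burden.
The analysis ends at Stage II.2; the beneficiary prevails on this issue.
— Issue III —
Stage III.1 — burden on beneficiary; standard: a clear and cogent showing (weight is at least 75).
    (f): 79 ≥ 75 [met]
    (g): 99 − 22 = 77 ≥ 75 [met]
  Stage III.1 is satisfied; the onus moves to the trustee.
Stage III.2 — burden on trustee; standard: a prima facie showing (weight is at least 19).
    (h): 71 − 53 = 18 < 19 [not met]
    (i): 53 − 35 = 18 < 19 [not met]
  Stage III.2 not carried; the trustee fails its burden.
The beneficiary prevails on this issue.
Per-issue: Issue I → beneficiary; Issue II → beneficiary; Issue III → beneficiary. The beneficiary must prevail on every issue; overall, the beneficiary prevails.

beneficiary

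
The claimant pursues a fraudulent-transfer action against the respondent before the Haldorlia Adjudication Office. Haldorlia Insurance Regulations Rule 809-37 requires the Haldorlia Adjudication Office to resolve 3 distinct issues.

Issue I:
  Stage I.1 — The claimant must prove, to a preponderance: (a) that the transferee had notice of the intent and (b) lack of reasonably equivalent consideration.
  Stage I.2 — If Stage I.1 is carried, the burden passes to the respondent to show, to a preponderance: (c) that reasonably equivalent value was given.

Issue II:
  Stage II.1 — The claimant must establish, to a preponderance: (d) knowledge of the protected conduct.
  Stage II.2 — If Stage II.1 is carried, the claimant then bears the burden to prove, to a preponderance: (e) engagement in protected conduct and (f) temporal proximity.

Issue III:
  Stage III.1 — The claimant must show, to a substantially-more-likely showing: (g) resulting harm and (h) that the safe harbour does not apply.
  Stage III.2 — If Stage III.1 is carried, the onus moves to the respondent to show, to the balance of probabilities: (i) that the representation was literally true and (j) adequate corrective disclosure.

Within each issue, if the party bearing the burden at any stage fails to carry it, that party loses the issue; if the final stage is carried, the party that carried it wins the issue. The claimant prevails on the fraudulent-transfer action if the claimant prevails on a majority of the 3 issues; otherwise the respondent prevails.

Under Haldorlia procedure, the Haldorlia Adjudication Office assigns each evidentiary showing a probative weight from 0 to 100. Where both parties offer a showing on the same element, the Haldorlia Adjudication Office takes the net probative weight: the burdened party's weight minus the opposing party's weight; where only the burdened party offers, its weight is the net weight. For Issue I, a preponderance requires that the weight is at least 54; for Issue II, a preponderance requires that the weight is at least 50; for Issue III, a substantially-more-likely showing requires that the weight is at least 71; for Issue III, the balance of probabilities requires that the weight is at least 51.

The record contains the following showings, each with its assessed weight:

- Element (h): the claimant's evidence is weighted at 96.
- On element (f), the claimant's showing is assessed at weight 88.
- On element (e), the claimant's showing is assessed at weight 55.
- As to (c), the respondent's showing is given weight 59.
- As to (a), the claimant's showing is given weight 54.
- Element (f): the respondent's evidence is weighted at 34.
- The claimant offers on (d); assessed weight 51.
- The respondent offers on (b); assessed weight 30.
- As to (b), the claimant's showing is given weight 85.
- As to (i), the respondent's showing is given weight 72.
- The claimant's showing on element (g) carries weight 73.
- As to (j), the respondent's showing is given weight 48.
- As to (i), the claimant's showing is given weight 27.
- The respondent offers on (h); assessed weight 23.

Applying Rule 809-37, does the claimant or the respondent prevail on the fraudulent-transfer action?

— Issue I —
Stage I.1 — burden on claimant; standard: a preponderance (weight is at least 54).
    (a): 54 ≥ 54 [met]
    (b): 85 − 30 = 55 ≥ 54 [met]
  Stage I.1 carried; the burden shifts to the respondent.
Stage I.2 — burden on respondent; standard: a preponderance (weight is at least 54).
    (c): 59 ≥ 54 [met]
  All elements met at the final stage.
With every stage satisfied, the respondent prevails on this issue.
— Issue II —
Stage II.1 — burden on claimant; standard: a preponderance (weight is at least 50).
    (d): 51 ≥ 50 [met]
  All elements met. The claimant retains the burden for Stage II.2.
Stage II.2 — burden on claimant; standard: a preponderance (weight is at least 50).
    (e): 55 ≥ 50 [met]
    (f): 88 − 34 = 54 ≥ 50 [met]
  Stage II.2 carried; the final stage is satisfied.
Every stage carried; the claimant prevails on this issue.
— Issue III —
Stage III.1 — burden on claimant; standard: a substantially-more-likely showing (weight is at least 71).
    (g): 73 ≥ 71 [met]
    (h): 96 − 23 = 73 ≥ 71 [met]
  Stage III.1 is satisfied; the onus moves to the respondent.
Stage III.2 — burden on respondent; standard: the balance of probabilities (weight is at least 51).
    (i): 72 − 27 = 45 < 51 [not met]
    (j): 48 < 51 [not met]
  Not every element is met, so the respondent fails to carry Stage III.2.
The analysis ends at Stage III.2; the claimant prevails on this issue.
Per-issue: Issue I → respondent; Issue II → claimant; Issue III → claimant. The claimant must prevail on a majority of issues; overall, the claimant prevails.

claimant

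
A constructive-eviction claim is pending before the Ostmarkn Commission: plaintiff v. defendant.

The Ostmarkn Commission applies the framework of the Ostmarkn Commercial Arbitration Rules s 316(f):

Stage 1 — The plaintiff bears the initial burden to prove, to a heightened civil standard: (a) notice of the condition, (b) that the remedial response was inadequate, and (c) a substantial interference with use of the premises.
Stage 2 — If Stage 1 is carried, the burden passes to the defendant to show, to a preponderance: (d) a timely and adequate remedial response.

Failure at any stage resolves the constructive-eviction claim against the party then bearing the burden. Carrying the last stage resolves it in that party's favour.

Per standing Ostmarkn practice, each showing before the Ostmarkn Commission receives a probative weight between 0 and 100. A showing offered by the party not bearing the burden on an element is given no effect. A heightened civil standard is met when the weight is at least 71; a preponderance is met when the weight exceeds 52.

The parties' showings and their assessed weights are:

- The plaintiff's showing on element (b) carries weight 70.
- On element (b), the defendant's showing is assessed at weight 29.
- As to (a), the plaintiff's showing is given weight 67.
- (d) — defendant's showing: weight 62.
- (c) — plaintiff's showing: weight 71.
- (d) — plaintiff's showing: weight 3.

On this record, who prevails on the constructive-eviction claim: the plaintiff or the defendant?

defendant

Stage 1 — burden on plaintiff; standard: a heightened civil standard (weight is at least 71).
    (a): 67 < 71 [not met]
    (b): 70 (defendant's 29 disregarded) < 71 [not met]
    (c): 71 ≥ 71 [met]
  Stage 1 not carried; the plaintiff fails its burden.
So the defendant prevails.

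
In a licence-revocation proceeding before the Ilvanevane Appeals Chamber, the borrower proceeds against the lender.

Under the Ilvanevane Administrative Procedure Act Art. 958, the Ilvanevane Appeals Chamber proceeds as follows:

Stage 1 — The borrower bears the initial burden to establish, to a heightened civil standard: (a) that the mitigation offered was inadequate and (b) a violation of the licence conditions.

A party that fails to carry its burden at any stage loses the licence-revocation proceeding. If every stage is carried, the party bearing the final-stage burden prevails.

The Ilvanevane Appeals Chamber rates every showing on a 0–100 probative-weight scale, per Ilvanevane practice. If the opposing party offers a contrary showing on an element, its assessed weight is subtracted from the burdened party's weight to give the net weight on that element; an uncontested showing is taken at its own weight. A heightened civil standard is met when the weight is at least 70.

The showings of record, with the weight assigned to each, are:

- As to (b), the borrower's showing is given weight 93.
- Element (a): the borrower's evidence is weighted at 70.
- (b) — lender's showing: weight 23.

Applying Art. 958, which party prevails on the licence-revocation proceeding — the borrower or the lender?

borrower

Stage 1 (borrower, a heightened civil standard, weight is at least 70): (a) 70 ≥ 70 — meets; (b) net 93−23=70 ≥ 70 — meets.
  All elements met at the final stage.
Every stage carried; the borrower prevails.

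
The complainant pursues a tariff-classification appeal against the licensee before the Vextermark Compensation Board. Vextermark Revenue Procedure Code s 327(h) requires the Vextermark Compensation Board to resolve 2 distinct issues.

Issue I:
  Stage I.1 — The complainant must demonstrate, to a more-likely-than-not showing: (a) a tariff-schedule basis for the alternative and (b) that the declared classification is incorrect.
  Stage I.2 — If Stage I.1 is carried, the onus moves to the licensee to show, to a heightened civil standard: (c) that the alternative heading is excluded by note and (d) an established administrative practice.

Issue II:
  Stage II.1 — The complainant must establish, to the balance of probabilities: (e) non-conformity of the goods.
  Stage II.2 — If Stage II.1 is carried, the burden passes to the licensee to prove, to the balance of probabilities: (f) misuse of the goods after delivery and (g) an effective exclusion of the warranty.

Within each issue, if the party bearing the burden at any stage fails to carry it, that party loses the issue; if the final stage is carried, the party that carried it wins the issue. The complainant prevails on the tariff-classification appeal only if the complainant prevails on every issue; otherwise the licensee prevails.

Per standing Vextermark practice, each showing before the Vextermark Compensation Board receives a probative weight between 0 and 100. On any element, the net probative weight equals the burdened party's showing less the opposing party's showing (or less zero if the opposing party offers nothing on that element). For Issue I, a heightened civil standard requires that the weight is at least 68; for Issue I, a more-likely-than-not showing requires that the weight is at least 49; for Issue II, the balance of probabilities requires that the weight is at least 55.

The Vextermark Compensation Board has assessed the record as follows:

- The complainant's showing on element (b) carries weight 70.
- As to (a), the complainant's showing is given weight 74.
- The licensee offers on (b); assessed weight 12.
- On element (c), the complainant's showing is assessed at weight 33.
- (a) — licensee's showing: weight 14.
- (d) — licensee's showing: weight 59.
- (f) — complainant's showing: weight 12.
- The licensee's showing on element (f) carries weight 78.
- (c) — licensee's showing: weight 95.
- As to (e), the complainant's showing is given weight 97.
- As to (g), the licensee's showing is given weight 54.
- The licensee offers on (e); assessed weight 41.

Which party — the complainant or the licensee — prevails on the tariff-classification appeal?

— Issue I —
Stage I.1 (complainant, a more-likely-than-not showing, weight is at least 49): (a) net 74−14=60 ≥ 49 — meets; (b) net 70−12=58 ≥ 49 — meets.
  Stage I.1 carried; the burden shifts to the licensee.
Stage I.2 (licensee, a heightened civil standard, weight is at least 68): (c) net 95−33=62 < 68 — fails; (d) 59 < 68 — fails.
  The licensee does not carry Stage I.2.
The complainant prevails on this issue.
— Issue II —
Stage II.1 (complainant, the balance of probabilities, weight is at least 55): (e) net 97−41=56 ≥ 55 — meets.
  The complainant carries Stage II.1; the licensee now bears the burden.
Stage II.2 (licensee, the balance of probabilities, weight is at least 55): (f) net 78−12=66 ≥ 55 — meets; (g) 54 < 55 — fails.
  Not every element is met, so the licensee fails to carry Stage II.2.
The analysis ends at Stage II.2; the complainant prevails on this issue.
Per-issue: Issue I → complainant; Issue II → complainant. The complainant must prevail on every issue; overall, the complainant prevails.

complainant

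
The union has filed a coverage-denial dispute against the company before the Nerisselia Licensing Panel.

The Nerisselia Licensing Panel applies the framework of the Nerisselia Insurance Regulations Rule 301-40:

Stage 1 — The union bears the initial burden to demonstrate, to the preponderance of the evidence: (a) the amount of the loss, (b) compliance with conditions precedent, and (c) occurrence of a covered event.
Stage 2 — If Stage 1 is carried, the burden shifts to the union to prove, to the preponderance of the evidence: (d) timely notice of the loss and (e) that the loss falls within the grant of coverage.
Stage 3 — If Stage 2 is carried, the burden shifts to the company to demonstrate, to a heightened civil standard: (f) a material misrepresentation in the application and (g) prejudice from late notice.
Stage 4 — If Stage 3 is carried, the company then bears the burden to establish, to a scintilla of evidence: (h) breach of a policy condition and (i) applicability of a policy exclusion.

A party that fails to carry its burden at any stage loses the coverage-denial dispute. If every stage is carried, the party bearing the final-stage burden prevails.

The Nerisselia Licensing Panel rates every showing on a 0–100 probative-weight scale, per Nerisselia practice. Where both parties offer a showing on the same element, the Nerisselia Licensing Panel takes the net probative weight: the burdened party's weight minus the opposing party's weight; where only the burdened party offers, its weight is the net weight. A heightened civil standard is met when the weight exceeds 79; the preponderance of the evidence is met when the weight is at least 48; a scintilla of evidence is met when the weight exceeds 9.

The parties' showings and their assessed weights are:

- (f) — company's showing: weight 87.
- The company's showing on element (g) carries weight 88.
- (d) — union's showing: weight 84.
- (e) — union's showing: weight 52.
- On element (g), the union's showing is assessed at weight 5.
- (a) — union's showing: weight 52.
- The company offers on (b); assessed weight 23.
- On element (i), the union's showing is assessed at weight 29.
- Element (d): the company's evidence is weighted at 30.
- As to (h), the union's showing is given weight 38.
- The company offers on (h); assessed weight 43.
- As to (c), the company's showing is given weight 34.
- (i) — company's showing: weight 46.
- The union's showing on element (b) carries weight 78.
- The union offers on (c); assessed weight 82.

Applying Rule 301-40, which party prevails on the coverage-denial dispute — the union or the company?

union

At Stage 1 the union must meet the preponderance of the evidence (weight is at least 48): on (a) the weight is 52, which does reach 48, so (a) meets the standard; on (b) the weight is 78 less the opposing 23 gives net 55, which does reach 48, so (b) meets the standard; on (c) the weight is 82 less the opposing 34 gives net 48, which does reach 48, so (c) meets the standard.
  Stage 1 is satisfied; the union continues to bear the burden.
At Stage 2 the union must meet the preponderance of the evidence (weight is at least 48): on (d) the weight is 84 less the opposing 30 gives net 54, which does reach 48, so (d) meets the standard; on (e) the weight is 52, ≥ 48, so (e) meets the standard.
  The union carries Stage 2; the company now bears the burden.
At Stage 3 the company must meet a heightened civil standard (weight exceeds 79): on (f) the weight is 87, > 79, so (f) meets the standard; on (g) the weight is 88 less the opposing 5 gives net 83, which does exceed 79, so (g) meets the standard.
  Stage 3 is satisfied; the company continues to bear the burden.
At Stage 4 the company must meet a scintilla of evidence (weight exceeds 9): on (h) the weight is 43 less the opposing 38 gives net 5, which does not exceed 9, so (h) does not meet the standard; on (i) the weight is 46 less the opposing 29 gives net 17, which does exceed 9, so (i) meets the standard.
  Not every element is met, so the company fails to carry Stage 4.
The union prevails.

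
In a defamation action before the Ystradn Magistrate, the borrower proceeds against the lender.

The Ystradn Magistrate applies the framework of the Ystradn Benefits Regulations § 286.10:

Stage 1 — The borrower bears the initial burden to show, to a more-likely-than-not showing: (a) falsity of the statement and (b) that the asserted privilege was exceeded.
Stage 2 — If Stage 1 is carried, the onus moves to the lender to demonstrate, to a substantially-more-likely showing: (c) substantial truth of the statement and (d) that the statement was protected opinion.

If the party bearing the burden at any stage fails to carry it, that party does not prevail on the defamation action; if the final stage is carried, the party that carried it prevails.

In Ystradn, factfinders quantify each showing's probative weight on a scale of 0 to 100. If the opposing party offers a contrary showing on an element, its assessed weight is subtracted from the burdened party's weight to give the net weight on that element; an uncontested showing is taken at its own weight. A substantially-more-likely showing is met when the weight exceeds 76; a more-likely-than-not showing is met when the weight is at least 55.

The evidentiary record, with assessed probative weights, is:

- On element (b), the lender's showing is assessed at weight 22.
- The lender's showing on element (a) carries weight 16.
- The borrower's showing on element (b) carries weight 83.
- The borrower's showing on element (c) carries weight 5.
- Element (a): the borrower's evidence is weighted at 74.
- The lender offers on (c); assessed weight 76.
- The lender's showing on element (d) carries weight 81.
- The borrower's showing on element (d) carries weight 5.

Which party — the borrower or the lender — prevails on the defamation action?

Stage 1 — burden on borrower; standard: a more-likely-than-not showing (weight is at least 55).
    (a): 74 − 16 = 58 ≥ 55 [met]
    (b): 83 − 22 = 61 ≥ 55 [met]
  Stage 1 is satisfied; the onus moves to the lender.
Stage 2 — burden on lender; standard: a substantially-more-likely showing (weight exceeds 76).
    (c): 76 − 5 = 71 ≤ 76 [not met]
    (d): 81 − 5 = 76 ≤ 76 [not met]
  The lender does not carry Stage 2.
So the borrower prevails.

borrower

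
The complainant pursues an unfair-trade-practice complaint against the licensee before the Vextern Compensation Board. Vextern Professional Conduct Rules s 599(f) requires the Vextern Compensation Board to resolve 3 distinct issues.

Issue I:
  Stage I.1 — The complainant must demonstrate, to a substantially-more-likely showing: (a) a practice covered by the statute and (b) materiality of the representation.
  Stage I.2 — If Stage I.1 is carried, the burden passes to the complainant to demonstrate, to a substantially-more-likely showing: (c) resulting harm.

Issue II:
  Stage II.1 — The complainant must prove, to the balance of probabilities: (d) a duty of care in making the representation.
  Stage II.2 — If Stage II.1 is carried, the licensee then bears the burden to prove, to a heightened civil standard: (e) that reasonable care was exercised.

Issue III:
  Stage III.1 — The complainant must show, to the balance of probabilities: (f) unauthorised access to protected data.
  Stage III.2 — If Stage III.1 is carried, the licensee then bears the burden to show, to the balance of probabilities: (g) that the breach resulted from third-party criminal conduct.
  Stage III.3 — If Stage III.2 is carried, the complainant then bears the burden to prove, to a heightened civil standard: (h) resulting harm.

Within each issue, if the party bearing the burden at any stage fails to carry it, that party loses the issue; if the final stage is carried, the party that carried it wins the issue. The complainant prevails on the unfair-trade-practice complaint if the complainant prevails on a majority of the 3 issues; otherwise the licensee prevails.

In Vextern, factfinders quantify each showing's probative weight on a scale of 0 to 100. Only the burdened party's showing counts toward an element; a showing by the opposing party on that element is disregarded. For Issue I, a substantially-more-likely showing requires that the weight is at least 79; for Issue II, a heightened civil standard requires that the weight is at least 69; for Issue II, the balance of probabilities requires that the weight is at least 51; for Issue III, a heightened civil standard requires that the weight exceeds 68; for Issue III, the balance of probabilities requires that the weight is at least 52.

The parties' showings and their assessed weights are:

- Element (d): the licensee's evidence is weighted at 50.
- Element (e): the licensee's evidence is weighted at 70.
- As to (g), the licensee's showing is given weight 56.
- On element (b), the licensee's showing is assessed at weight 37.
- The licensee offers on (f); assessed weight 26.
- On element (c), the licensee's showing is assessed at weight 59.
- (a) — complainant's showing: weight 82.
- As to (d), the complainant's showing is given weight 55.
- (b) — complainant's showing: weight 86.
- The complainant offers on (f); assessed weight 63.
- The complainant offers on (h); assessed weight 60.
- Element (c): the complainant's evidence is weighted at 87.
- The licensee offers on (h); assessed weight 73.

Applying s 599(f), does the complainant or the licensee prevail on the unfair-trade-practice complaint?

licensee

— Issue I —
Stage I.1 (complainant, a substantially-more-likely showing, weight is at least 79): (a) 82 ≥ 79 — meets; (b) 86 (licensee's 37 disregarded) ≥ 79 — meets.
  Stage I.1 carried; the burden remains with the complainant.
Stage I.2 (complainant, a substantially-more-likely showing, weight is at least 79): (c) 87 (licensee's 59 disregarded) ≥ 79 — meets.
  All elements met at the final stage.
With every stage satisfied, the complainant prevails on this issue.
— Issue II —
At Stage II.1 the complainant must meet the balance of probabilities (weight is at least 51): on (d) the weight is 55 (the licensee's 50 is given no effect), which does reach 51, so (d) meets the standard.
  Stage II.1 is satisfied; the onus moves to the licensee.
At Stage II.2 the licensee must meet a heightened civil standard (weight is at least 69): on (e) the weight is 70, which does reach 69, so (e) meets the standard.
  All elements met at the final stage.
All stages carried — the licensee prevails on this issue.
— Issue III —
Stage III.1 — burden on complainant; standard: the balance of probabilities (weight is at least 52).
    (f): 63 (licensee's 26 disregarded) ≥ 52 [met]
  The complainant carries Stage III.1; the licensee now bears the burden.
Stage III.2 — burden on licensee; standard: the balance of probabilities (weight is at least 52).
    (g): 56 ≥ 52 [met]
  All elements met. The burden passes to the complainant.
Stage III.3 — burden on complainant; standard: a heightened civil standard (weight exceeds 68).
    (h): 60 (licensee's 73 disregarded) ≤ 68 [not met]
  Not every element is met, so the complainant fails to carry Stage III.3.
So the licensee prevails on this issue.
Per-issue: Issue I → complainant; Issue II → licensee; Issue III → licensee. The complainant must prevail on a majority of issues; overall, the licensee prevails.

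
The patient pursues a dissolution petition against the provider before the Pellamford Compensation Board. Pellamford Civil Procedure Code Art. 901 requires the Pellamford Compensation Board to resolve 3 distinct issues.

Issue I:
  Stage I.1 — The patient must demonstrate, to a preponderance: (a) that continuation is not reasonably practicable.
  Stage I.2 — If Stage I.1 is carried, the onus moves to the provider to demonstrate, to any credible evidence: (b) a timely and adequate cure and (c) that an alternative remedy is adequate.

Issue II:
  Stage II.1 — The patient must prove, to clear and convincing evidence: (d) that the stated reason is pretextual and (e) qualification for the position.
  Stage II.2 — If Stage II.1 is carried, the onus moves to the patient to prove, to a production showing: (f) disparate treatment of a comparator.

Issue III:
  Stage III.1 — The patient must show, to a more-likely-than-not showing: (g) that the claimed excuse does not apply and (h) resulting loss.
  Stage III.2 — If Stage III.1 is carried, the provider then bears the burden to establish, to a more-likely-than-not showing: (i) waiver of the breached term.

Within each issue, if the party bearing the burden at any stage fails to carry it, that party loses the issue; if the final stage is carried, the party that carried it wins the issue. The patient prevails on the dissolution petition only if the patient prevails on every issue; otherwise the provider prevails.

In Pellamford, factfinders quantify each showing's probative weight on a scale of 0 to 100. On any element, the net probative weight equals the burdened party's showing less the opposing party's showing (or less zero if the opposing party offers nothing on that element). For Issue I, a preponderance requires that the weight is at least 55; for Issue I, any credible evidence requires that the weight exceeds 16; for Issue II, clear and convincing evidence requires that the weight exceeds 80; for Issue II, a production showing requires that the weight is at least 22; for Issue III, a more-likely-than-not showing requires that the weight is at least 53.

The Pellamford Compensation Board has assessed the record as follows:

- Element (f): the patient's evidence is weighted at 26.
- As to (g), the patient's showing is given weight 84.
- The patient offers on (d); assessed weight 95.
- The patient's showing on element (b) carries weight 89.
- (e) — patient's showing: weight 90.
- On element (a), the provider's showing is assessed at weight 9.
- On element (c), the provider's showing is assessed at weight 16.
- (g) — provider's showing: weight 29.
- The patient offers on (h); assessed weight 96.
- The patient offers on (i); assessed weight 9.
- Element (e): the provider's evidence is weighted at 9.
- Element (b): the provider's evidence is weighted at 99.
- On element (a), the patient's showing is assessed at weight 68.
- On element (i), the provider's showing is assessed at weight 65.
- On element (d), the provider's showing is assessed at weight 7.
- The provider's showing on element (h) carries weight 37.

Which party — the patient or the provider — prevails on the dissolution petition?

provider

— Issue I —
Stage I.1 — burden on patient; standard: a preponderance (weight is at least 55).
    (a): 68 − 9 = 59 ≥ 55 [met]
  Stage I.1 is satisfied; the onus moves to the provider.
Stage I.2 — burden on provider; standard: any credible evidence (weight exceeds 16).
    (b): 99 − 89 = 10 ≤ 16 [not met]
    (c): 16 ≤ 16 [not met]
  The provider does not carry Stage I.2.
So the patient prevails on this issue.
— Issue II —
Stage II.1 — burden on patient; standard: clear and convincing evidence (weight exceeds 80).
    (d): 95 − 7 = 88 > 80 [met]
    (e): 90 − 9 = 81 > 80 [met]
  Stage II.1 carried; the burden remains with the patient.
Stage II.2 — burden on patient; standard: a production showing (weight is at least 22).
    (f): 26 ≥ 22 [met]
  All elements met at the final stage.
Every stage carried; the patient prevails on this issue.
— Issue III —
Stage III.1 (patient, a more-likely-than-not showing, weight is at least 53): (g) net 84−29=55 ≥ 53 — meets; (h) net 96−37=59 ≥ 53 — meets.
  All elements met. The burden passes to the provider.
Stage III.2 (provider, a more-likely-than-not showing, weight is at least 53): (i) net 65−9=56 ≥ 53 — meets.
  All elements met at the final stage.
With every stage satisfied, the provider prevails on this issue.
Per-issue: Issue I → patient; Issue II → patient; Issue III → provider. The patient must prevail on every issue; overall, the provider prevails.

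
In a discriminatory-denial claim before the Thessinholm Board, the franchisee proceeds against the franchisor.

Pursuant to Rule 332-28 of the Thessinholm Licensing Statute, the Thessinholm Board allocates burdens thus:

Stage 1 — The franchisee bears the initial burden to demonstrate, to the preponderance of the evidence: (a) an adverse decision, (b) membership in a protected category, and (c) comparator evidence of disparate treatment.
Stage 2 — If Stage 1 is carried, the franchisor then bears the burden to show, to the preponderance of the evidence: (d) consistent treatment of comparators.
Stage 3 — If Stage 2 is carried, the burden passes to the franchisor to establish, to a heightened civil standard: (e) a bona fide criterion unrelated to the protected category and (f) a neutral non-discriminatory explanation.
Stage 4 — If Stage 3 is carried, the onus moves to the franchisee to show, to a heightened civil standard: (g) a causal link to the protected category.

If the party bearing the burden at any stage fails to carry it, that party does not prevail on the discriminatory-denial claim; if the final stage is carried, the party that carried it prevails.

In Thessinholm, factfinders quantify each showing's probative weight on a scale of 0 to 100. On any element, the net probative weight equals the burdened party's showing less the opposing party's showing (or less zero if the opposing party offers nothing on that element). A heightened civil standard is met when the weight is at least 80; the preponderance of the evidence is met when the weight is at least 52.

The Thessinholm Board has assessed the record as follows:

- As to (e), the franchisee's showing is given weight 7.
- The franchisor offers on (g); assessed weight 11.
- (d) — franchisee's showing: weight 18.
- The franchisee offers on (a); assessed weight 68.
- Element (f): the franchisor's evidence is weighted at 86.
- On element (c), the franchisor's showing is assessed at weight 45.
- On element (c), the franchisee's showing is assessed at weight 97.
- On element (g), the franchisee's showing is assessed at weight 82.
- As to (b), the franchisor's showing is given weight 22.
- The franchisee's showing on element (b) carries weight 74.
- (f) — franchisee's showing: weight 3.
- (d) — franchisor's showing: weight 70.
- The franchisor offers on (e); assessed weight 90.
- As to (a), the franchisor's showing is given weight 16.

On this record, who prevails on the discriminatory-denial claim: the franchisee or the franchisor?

franchisor

Stage 1 — burden on franchisee; standard: the preponderance of the evidence (weight is at least 52).
    (a): 68 − 16 = 52 ≥ 52 [met]
    (b): 74 − 22 = 52 ≥ 52 [met]
    (c): 97 − 45 = 52 ≥ 52 [met]
  Stage 1 carried; the burden shifts to the franchisor.
Stage 2 — burden on franchisor; standard: the preponderance of the evidence (weight is at least 52).
    (d): 70 − 18 = 52 ≥ 52 [met]
  All elements met. The franchisor retains the burden for Stage 3.
Stage 3 — burden on franchisor; standard: a heightened civil standard (weight is at least 80).
    (e): 90 − 7 = 83 ≥ 80 [met]
    (f): 86 − 3 = 83 ≥ 80 [met]
  The franchisor carries Stage 3; the franchisee now bears the burden.
Stage 4 — burden on franchisee; standard: a heightened civil standard (weight is at least 80).
    (g): 82 − 11 = 71 < 80 [not met]
  Not every element is met, so the franchisee fails to carry Stage 4.
So the franchisor prevails.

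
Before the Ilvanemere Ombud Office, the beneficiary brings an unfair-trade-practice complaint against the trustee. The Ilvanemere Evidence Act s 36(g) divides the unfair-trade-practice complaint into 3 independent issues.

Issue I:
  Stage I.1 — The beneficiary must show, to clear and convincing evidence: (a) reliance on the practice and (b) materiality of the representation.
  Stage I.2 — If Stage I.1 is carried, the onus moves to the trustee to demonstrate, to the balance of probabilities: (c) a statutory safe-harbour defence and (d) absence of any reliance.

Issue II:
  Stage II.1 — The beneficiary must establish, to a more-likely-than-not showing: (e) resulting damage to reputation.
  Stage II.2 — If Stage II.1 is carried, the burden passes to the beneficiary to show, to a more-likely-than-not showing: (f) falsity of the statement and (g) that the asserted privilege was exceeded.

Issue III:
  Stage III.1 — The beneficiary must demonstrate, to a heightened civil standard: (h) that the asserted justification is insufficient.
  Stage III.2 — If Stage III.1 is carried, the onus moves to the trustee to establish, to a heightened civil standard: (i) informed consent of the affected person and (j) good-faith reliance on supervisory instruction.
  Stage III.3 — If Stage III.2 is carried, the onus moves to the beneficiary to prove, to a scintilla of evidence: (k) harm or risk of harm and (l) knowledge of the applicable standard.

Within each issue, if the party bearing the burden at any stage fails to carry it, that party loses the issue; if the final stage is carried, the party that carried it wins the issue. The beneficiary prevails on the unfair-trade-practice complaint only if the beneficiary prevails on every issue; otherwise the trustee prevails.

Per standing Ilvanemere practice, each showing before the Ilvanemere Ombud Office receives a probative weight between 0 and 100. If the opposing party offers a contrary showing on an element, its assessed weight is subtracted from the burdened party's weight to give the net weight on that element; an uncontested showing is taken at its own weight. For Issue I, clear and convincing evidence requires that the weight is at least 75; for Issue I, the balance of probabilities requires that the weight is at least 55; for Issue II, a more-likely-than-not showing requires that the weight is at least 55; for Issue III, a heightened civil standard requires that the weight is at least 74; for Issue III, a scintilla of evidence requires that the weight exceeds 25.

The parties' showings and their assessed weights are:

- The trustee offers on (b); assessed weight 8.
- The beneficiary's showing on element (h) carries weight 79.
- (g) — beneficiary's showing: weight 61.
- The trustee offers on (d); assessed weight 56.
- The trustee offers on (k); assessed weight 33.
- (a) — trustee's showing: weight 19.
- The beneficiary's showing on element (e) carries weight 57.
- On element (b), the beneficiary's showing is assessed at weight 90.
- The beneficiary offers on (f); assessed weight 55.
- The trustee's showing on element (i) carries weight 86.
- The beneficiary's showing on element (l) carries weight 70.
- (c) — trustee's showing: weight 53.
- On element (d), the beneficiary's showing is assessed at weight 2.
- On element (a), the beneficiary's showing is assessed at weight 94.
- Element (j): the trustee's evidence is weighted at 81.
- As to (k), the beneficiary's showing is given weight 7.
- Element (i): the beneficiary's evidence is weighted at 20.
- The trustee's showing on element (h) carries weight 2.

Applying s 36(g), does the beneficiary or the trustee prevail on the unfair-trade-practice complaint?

beneficiary

— Issue I —
Stage I.1 — burden on beneficiary; standard: clear and convincing evidence (weight is at least 75).
    (a): 94 − 19 = 75 ≥ 75 [met]
    (b): 90 − 8 = 82 ≥ 75 [met]
  The beneficiary carries Stage I.1; the trustee now bears the burden.
Stage I.2 — burden on trustee; standard: the balance of probabilities (weight is at least 55).
    (c): 53 < 55 [not met]
    (d): 56 − 2 = 54 < 55 [not met]
  Stage I.2 not carried; the trustee fails its burden.
So the beneficiary prevails on this issue.
— Issue II —
At Stage II.1 the beneficiary must meet a more-likely-than-not showing (weight is at least 55): on (e) the weight is 57, ≥ 55, so (e) meets the standard.
  All elements met. The beneficiary retains the burden for Stage II.2.
At Stage II.2 the beneficiary must meet a more-likely-than-not showing (weight is at least 55): on (f) the weight is 55, which does reach 55, so (f) meets the standard; on (g) the weight is 61, which does reach 55, so (g) meets the standard.
  All elements met at the final stage.
Every stage carried; the beneficiary prevails on this issue.
— Issue III —
At Stage III.1 the beneficiary must meet a heightened civil standard (weight is at least 74): on (h) the weight is 79 less the opposing 2 gives net 77, which does reach 74, so (h) meets the standard.
  The beneficiary carries Stage III.1; the trustee now bears the burden.
At Stage III.2 the trustee must meet a heightened civil standard (weight is at least 74): on (i) the weight is 86 less the opposing 20 gives net 66, < 74, so (i) does not meet the standard; on (j) the weight is 81, ≥ 74, so (j) meets the standard.
  Not every element is met, so the trustee fails to carry Stage III.2.
So the beneficiary prevails on this issue.
Per-issue: Issue I → beneficiary; Issue II → beneficiary; Issue III → beneficiary. The beneficiary must prevail on every issue; overall, the beneficiary prevails.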